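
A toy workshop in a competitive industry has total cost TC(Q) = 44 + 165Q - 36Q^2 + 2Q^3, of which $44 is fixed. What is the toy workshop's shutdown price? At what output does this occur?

$3 per unit, at Q = 9

The shutdown price is the minimum of AVC. VC = 165Q - 36Q^2 + 2Q^3, so AVC = 165 - 36Q + 2Q^2.
dAVC/dQ = -36 + 4Q = 0 gives Q = 9. min AVC = 165 - 36·9 + 2·9^2 = 3.
The firm shuts down for any P below $3.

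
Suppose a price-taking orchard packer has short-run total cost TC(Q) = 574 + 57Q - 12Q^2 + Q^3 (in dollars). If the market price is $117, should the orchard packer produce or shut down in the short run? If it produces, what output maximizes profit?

Produce at Q = 10

From TC, MC = TC'(Q) = 57 - 24Q + 3Q^2 and AVC = VC/Q = 57 - 12Q + Q^2.
AVC hits its minimum where MC = AVC, at Q = 6, giving min AVC = 57 - 12·6 + 6^2 = $21.
Since P = $117 ≥ min AVC = $21, price covers variable cost and the firm should produce.
P = MC gives -60 - 24Q + 3Q^2 = 0, with roots -2 and 10. Take the larger (rising MC): Q* = 10.
Check: AVC at Q = 10 is $37 ≤ P, so revenue covers variable cost.
Profit = P·Q − TC = 117·10 − 944 = $226.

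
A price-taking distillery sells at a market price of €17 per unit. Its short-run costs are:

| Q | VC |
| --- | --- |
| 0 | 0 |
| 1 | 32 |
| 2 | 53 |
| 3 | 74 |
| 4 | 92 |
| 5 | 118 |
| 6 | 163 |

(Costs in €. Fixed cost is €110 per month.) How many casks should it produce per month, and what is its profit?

Tabulate TR − TC: Q=0: -110; Q=1: -125; Q=2: -129; Q=3: -133; Q=4: -134; Q=5: -143; Q=6: -171.
Profit is highest at Q = 0. Equivalently, the lowest AVC in the table is 92/4 ≈ €23 at Q = 4, and P = €17 falls below it — price never covers variable cost, so the firm shuts down and loses only its fixed cost.

Q = 0 (shut down); profit = -€110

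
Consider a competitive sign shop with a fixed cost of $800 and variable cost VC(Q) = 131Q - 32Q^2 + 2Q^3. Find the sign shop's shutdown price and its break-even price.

Shutdown price = $3; break-even price = $91

Shutdown price = min AVC. AVC = 131 - 32Q + 2Q^2, with vertex at Q = 8 and minimum $3.
ATC = 800/Q + 131 - 32Q + 2Q^2. Setting dATC/dQ = −800/Q^2 − 32 + 4Q = 0 gives Q = 10 (since 4·10^3 − 32·10^2 = 800).
min ATC = 800/10 + 131 − 32·10 + 2·10^2 = $91. That is the break-even price.
For $3 ≤ P < $91 the firm produces at a loss; below $3 it shuts down.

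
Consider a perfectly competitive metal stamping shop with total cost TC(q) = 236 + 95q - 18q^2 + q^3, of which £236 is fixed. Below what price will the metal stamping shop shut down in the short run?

The firm shuts down when price falls below the minimum of average variable cost. AVC = VC/q = 95 - 18q + q^2.
At the minimum of AVC, MC = AVC. MC = 95 - 36q + 3q^2; setting MC = AVC gives 2q^2 - 18q = 0, so q = 9. min AVC = 14.
The firm shuts down for any P below £14.

£14 per unit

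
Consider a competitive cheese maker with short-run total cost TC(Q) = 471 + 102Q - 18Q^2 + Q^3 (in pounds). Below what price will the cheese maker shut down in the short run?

Short-run supply begins at min AVC. From VC = 102Q - 18Q^2 + Q^3, AVC = 102 - 18Q + Q^2.
At the minimum of AVC, MC = AVC. MC = 102 - 36Q + 3Q^2; setting MC = AVC gives 2Q^2 - 18Q = 0, so Q = 9. min AVC = 21.
For P < £21 the firm produces nothing.

£21 per unit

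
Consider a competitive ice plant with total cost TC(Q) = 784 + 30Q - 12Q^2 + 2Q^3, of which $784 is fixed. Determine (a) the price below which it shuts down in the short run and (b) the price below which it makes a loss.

Shutdown price = $12; break-even price = $156

AVC = 30 - 12Q + 2Q^2; minimized at Q = 3, giving min AVC = $12. That is the shutdown price.
ATC = 784/Q + 30 - 12Q + 2Q^2. Setting dATC/dQ = −784/Q^2 − 12 + 4Q = 0 gives Q = 7 (since 4·7^3 − 12·7^2 = 784).
min ATC = 784/7 + 30 − 12·7 + 2·7^2 = $156. That is the break-even price.
Between these two prices the firm operates at a loss; above $156 it earns a profit.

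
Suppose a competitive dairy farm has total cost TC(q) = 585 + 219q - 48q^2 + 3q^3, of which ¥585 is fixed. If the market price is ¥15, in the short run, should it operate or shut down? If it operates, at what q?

Strip out fixed cost: VC = 219q - 48q^2 + 3q^3. Then AVC = 219 - 48q + 3q^2 and MC = 219 - 96q + 9q^2.
The AVC parabola has its vertex at q = 48/6 = 8, where AVC = 219 - 48·8 + 3·8^2 = ¥27.
P = ¥15 lies below min AVC = ¥27; no output level covers variable cost.
The firm minimizes its loss by shutting down and losing only its fixed cost of ¥585.

Shut down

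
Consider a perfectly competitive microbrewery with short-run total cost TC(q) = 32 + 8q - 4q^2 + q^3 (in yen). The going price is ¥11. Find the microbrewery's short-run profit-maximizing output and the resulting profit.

Profit = -¥14 at q = 3

AVC = 8 - 4q + q^2; min AVC = ¥4 at q = 2. Since P = ¥11 ≥ min AVC, the firm produces.
MC = 8 - 8q + 3q^2. Setting P = MC and taking the root on the rising branch gives q* = 3.
TR = 11·3 = 33. TC = 32 + 15 = 47. Profit = 33 − 47 = -¥14.
Shutting down would mean losing the fixed cost of ¥32, so operating at a loss of ¥14 is better by ¥18.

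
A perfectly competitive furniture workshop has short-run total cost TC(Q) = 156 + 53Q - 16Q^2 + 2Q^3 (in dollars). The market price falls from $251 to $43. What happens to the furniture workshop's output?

AVC = 53 - 16Q + 2Q^2, minimized at Q = 4 where min AVC = $21. MC = 53 - 32Q + 6Q^2.
At P = $251 ≥ min AVC, set P = MC on the rising branch: Q = 9.
At P = $43 ≥ min AVC, set P = MC: Q = 5. The firm stays open but cuts output.

Output falls from 9 to 5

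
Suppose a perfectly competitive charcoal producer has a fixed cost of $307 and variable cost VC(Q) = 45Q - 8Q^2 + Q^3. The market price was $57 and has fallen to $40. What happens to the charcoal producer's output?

AVC = 45 - 8Q + Q^2, minimized at Q = 4 where min AVC = $29. MC = 45 - 16Q + 3Q^2.
At P = $57 ≥ min AVC, set P = MC on the rising branch: Q = 6.
At P = $40 ≥ min AVC, set P = MC: Q = 5. The firm stays open but cuts output.

Output falls from 6 to 5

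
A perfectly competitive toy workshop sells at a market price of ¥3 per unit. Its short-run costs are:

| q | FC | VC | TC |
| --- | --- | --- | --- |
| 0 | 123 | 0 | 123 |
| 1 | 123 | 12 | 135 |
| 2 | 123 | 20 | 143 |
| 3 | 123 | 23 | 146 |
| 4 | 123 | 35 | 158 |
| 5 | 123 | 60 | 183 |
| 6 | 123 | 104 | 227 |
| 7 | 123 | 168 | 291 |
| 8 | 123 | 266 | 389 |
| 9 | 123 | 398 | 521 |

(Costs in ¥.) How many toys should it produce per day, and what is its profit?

q = 0 (shut down); profit = -¥123

Tabulate TR − TC: q=0: -123; q=1: -132; q=2: -137; q=3: -137; q=4: -146; q=5: -168; q=6: -209; q=7: -270; q=8: -365; q=9: -494.
Profit is highest at q = 0. Equivalently, the lowest AVC in the table is 23/3 ≈ ¥7.67 at q = 3, and P = ¥3 falls below it — price never covers variable cost, so the firm shuts down and loses only its fixed cost.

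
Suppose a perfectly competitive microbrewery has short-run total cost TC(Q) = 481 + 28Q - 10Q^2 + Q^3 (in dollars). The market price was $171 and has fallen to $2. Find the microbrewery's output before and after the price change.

Output falls from 11 to 0 (the firm shuts down)

AVC = 28 - 10Q + Q^2, minimized at Q = 5 where min AVC = $3. MC = 28 - 20Q + 3Q^2.
At P = $171 ≥ min AVC, set P = MC on the rising branch: Q = 11.
At P = $2 < min AVC = $3, price no longer covers variable cost at any output, so the firm shuts down: Q = 0.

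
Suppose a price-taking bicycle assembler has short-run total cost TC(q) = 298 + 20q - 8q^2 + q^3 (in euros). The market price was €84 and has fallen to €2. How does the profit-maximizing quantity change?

Output falls from 8 to 0 (the firm shuts down)

MC = 20 - 16q + 3q^2; the shutdown threshold is min AVC = €4 (at q = 4).
At P = €84 ≥ min AVC, set P = MC on the rising branch: q = 8.
At P = €2 < min AVC = €4, price no longer covers variable cost at any output, so the firm shuts down: q = 0.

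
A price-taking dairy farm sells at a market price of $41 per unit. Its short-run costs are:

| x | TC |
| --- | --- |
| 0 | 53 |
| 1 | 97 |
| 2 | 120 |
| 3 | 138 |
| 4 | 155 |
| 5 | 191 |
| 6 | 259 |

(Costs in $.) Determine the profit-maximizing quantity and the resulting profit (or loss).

Tabulate TR − TC: x=0: -53; x=1: -56; x=2: -38; x=3: -15; x=4: 9; x=5: 14; x=6: -13.
Profit is maximized at x = 5. AVC there is 138/5 = $27.60 ≤ P, so producing beats shutting down (which would give -$53).

x = 5; profit = $14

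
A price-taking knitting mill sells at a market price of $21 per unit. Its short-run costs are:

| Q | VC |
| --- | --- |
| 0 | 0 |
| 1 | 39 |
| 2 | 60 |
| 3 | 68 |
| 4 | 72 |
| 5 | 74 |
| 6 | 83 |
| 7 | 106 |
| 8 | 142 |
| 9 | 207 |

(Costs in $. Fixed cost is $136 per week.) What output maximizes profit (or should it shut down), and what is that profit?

Q = 6; profit = -$93

Compute π = P·Q − TC at each output: Q=0: -136; Q=1: -154; Q=2: -154; Q=3: -141; Q=4: -124; Q=5: -105; Q=6: -93; Q=7: -95; Q=8: -110; Q=9: -154.
Profit is maximized at Q = 6. AVC there is 83/6 = $13.83 ≤ P, so producing beats shutting down (which would give -$136).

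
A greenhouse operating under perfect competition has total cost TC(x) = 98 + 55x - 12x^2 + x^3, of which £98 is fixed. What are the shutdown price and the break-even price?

AVC = 55 - 12x + x^2; minimized at x = 6, giving min AVC = £19. That is the shutdown price.
ATC = 98/x + 55 - 12x + x^2. Setting dATC/dx = −98/x^2 − 12 + 2x = 0 gives x = 7 (since 2·7^3 − 12·7^2 = 98).
min ATC = 98/7 + 55 − 12·7 + 7^2 = £34. That is the break-even price.
For £19 ≤ P < £34 the firm produces at a loss; below £19 it shuts down.

Shutdown price = £19; break-even price = £34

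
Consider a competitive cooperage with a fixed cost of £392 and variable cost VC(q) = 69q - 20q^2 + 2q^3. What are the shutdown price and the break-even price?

Shutdown price = £19; break-even price = £83

AVC = 69 - 20q + 2q^2; minimized at q = 5, giving min AVC = £19. That is the shutdown price.
ATC = 392/q + 69 - 20q + 2q^2. Setting dATC/dq = −392/q^2 − 20 + 4q = 0 gives q = 7 (since 4·7^3 − 20·7^2 = 392).
min ATC = 392/7 + 69 − 20·7 + 2·7^2 = £83. That is the break-even price.
For £19 ≤ P < £83 the firm produces at a loss; below £19 it shuts down.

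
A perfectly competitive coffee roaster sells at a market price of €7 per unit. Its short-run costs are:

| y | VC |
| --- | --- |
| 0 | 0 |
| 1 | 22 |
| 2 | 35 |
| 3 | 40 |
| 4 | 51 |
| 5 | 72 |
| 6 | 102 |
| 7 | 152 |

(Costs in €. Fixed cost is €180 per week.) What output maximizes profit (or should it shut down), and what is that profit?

Tabulate TR − TC: y=0: -180; y=1: -195; y=2: -201; y=3: -199; y=4: -203; y=5: -217; y=6: -240; y=7: -283.
Profit is highest at y = 0. Equivalently, the lowest AVC in the table is 51/4 ≈ €12.75 at y = 4, and P = €7 falls below it — price never covers variable cost, so the firm shuts down and loses only its fixed cost.

y = 0 (shut down); profit = -€180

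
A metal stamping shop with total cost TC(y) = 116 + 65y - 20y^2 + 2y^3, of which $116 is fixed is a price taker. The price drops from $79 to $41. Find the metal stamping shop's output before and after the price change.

MC = 65 - 40y + 6y^2; the shutdown threshold is min AVC = $15 (at y = 5).
At P = $79 ≥ min AVC, set P = MC on the rising branch: y = 7.
At P = $41 ≥ min AVC, set P = MC: y = 6. The firm stays open but cuts output.

Output falls from 7 to 6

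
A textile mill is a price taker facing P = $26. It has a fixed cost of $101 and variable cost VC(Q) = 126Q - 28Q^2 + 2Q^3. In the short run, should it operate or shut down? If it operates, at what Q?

Shut down

From TC, MC = TC'(Q) = 126 - 56Q + 6Q^2 and AVC = VC/Q = 126 - 28Q + 2Q^2.
The AVC parabola has its vertex at Q = 28/4 = 7, where AVC = 126 - 28·7 + 2·7^2 = $28.
With P < min AVC ($26 < $28), every unit sold adds to the loss.
The firm minimizes its loss by shutting down and losing only its fixed cost of $101.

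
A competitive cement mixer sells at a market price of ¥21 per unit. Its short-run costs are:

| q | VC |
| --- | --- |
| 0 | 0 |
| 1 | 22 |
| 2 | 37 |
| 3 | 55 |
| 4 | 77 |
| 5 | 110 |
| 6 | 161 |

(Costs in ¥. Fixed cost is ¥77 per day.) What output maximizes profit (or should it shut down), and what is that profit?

q = 3; profit = -¥69

Tabulate TR − TC: q=0: -77; q=1: -78; q=2: -72; q=3: -69; q=4: -70; q=5: -82; q=6: -112.
Profit is maximized at q = 3. AVC there is 55/3 = ¥18.33 ≤ P, so producing beats shutting down (which would give -¥77).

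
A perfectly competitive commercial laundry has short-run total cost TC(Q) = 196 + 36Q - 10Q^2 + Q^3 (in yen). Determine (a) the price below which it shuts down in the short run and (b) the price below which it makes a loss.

Shutdown price = min AVC. AVC = 36 - 10Q + Q^2, with vertex at Q = 5 and minimum ¥11.
ATC = 196/Q + 36 - 10Q + Q^2. Setting dATC/dQ = −196/Q^2 − 10 + 2Q = 0 gives Q = 7 (since 2·7^3 − 10·7^2 = 196).
min ATC = 196/7 + 36 − 10·7 + 7^2 = ¥43. That is the break-even price.
For ¥11 ≤ P < ¥43 the firm produces at a loss; below ¥11 it shuts down.

Shutdown price = ¥11; break-even price = ¥43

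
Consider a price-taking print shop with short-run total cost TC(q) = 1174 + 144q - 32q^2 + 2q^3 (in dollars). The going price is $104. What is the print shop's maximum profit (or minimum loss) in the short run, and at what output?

Profit = -$374 at q = 10

AVC = 144 - 32q + 2q^2; min AVC = $16 at q = 8. Since P = $104 ≥ min AVC, the firm produces.
MC = 144 - 64q + 6q^2. Setting P = MC and taking the root on the rising branch gives q* = 10.
TR = 104·10 = 1040. TC = 1174 + 240 = 1414. Profit = 1040 − 1414 = -$374.
Shutting down would mean losing the fixed cost of $1174, so operating at a loss of $374 is better by $800.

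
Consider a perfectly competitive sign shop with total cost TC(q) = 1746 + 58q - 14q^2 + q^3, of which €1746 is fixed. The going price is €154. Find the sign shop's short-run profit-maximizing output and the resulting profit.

Profit = -€306 at q = 12

AVC = 58 - 14q + q^2; min AVC = €9 at q = 7. Since P = €154 ≥ min AVC, the firm produces.
MC = 58 - 28q + 3q^2. Setting P = MC and taking the root on the rising branch gives q* = 12.
TR = 154·12 = 1848. TC = 1746 + 408 = 2154. Profit = 1848 − 2154 = -€306.
By producing, the firm covers all variable cost plus €1440 of fixed cost; shutting down would lose the full €1746.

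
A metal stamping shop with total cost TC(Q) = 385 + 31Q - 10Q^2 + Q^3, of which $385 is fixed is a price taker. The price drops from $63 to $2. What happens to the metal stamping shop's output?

Output falls from 8 to 0 (the firm shuts down)

MC = 31 - 20Q + 3Q^2; the shutdown threshold is min AVC = $6 (at Q = 5).
With P = $63 above the shutdown price, P = MC gives Q = 8.
At P = $2 < min AVC = $6, price no longer covers variable cost at any output, so the firm shuts down: Q = 0.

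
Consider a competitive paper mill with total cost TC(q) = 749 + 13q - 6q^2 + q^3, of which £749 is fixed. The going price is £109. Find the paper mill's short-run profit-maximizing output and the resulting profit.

AVC = 13 - 6q + q^2; min AVC = £4 at q = 3. Since P = £109 ≥ min AVC, the firm produces.
With MC = 13 - 12q + 3q^2, P = MC on the upward-sloping part at q* = 8.
TR = 109·8 = 872. TC = 749 + 232 = 981. Profit = 872 − 981 = -£109.
Shutting down would mean losing the fixed cost of £749, so operating at a loss of £109 is better by £640.

Profit = -£109 at q = 8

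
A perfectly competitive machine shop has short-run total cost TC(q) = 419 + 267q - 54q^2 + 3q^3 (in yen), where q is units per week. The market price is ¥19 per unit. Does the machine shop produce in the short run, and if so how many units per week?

Strip out fixed cost: VC = 267q - 54q^2 + 3q^3. Then AVC = 267 - 54q + 3q^2 and MC = 267 - 108q + 9q^2.
The AVC parabola has its vertex at q = 54/6 = 9, where AVC = 267 - 54·9 + 3·9^2 = ¥24.
P = ¥19 lies below min AVC = ¥24; no output level covers variable cost.
Best response: produce nothing and absorb the ¥419 fixed cost.

Shut down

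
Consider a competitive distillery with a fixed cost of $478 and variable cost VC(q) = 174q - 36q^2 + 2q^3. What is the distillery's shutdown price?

The shutdown price is the minimum of AVC. VC = 174q - 36q^2 + 2q^3, so AVC = 174 - 36q + 2q^2.
At the minimum of AVC, MC = AVC. MC = 174 - 72q + 6q^2; setting MC = AVC gives 4q^2 - 36q = 0, so q = 9. min AVC = 12.
The firm shuts down for any P below $12.

$12 per unit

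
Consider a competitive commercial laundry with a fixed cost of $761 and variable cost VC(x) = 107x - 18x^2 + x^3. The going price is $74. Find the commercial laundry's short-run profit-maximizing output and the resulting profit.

AVC = 107 - 18x + x^2; min AVC = $26 at x = 9. Since P = $74 ≥ min AVC, the firm produces.
With MC = 107 - 36x + 3x^2, P = MC on the upward-sloping part at x* = 11.
TR = 74·11 = 814. TC = 761 + 330 = 1091. Profit = 814 − 1091 = -$277.
By producing, the firm covers all variable cost plus $484 of fixed cost; shutting down would lose the full $761.

Profit = -$277 at x = 11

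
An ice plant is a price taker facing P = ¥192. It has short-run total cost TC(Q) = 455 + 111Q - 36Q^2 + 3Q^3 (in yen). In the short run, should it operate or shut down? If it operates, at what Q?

Variable cost is VC = 111Q - 36Q^2 + 3Q^3, so AVC = VC/Q = 111 - 36Q + 3Q^2 and MC = dTC/dQ = 111 - 72Q + 9Q^2.
AVC is minimized where dAVC/dQ = -36 + 6Q = 0, at Q = 6; min AVC = 111 - 36·6 + 3·6^2 = ¥3.
P = ¥192 exceeds min AVC = ¥3, so the firm stays open.
P = MC gives -81 - 72Q + 9Q^2 = 0, with roots -1 and 9. Take the larger (rising MC): Q* = 9.
Check: AVC at Q = 9 is ¥30 ≤ P, so revenue covers variable cost.
Profit = P·Q − TC = 192·9 − 725 = ¥1003.

Produce at Q = 9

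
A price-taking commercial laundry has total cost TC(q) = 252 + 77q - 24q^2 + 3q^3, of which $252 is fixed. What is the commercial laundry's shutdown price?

Short-run supply begins at min AVC. From VC = 77q - 24q^2 + 3q^3, AVC = 77 - 24q + 3q^2.
At the minimum of AVC, MC = AVC. MC = 77 - 48q + 9q^2; setting MC = AVC gives 6q^2 - 24q = 0, so q = 4. min AVC = 29.
The firm shuts down for any P below $29.

$29 per unit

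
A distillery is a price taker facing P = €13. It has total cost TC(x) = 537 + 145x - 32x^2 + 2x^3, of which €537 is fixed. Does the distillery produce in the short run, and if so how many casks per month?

Shut down

Variable cost is VC = 145x - 32x^2 + 2x^3, so AVC = VC/x = 145 - 32x + 2x^2 and MC = dTC/dx = 145 - 64x + 6x^2.
The AVC parabola has its vertex at x = 32/4 = 8, where AVC = 145 - 32·8 + 2·8^2 = €17.
Since P = €13 < min AVC = €17, price fails to cover variable cost at any output.
Best response: produce nothing and absorb the €537 fixed cost.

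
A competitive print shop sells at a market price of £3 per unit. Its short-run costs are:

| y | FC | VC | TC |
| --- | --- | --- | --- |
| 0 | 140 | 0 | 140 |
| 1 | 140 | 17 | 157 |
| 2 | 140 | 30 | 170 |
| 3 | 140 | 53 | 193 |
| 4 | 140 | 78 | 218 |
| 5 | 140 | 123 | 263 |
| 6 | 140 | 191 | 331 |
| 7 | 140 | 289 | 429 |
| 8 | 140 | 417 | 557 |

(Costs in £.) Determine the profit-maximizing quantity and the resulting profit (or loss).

Tabulate TR − TC: y=0: -140; y=1: -154; y=2: -164; y=3: -184; y=4: -206; y=5: -248; y=6: -313; y=7: -408; y=8: -533.
Profit is highest at y = 0. Equivalently, the lowest AVC in the table is 30/2 ≈ £15 at y = 2, and P = £3 falls below it — price never covers variable cost, so the firm shuts down and loses only its fixed cost.

y = 0 (shut down); profit = -£140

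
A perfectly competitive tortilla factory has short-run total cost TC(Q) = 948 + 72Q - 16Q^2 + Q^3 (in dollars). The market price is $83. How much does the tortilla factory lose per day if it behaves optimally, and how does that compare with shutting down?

Profit = -$222 at Q = 11

AVC = 72 - 16Q + Q^2 has its minimum $8 at Q = 8; price $83 clears that bar, so the firm operates.
With MC = 72 - 32Q + 3Q^2, P = MC on the upward-sloping part at Q* = 11.
TR = 83·11 = 913. TC = 948 + 187 = 1135. Profit = 913 − 1135 = -$222.
By producing, the firm covers all variable cost plus $726 of fixed cost; shutting down would lose the full $948.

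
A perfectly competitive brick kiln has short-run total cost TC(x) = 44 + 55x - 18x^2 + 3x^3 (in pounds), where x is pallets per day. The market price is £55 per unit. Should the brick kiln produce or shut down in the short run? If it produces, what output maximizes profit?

From TC, MC = TC'(x) = 55 - 36x + 9x^2 and AVC = VC/x = 55 - 18x + 3x^2.
AVC is minimized where dAVC/dx = -18 + 6x = 0, at x = 3; min AVC = 55 - 18·3 + 3·3^2 = £28.
P = £55 exceeds min AVC = £28, so the firm stays open.
P = MC gives -36x + 9x^2 = 0, with roots 0 and 4. Take the larger (rising MC): x* = 4.
Check: AVC at x = 4 is £31 ≤ P, so revenue covers variable cost.
Profit = P·x − TC = 55·4 − 168 = £52.

Produce at x = 4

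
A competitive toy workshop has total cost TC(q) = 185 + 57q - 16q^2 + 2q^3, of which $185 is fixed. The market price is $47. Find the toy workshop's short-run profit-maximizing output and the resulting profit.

AVC = 57 - 16q + 2q^2 has its minimum $25 at q = 4; price $47 clears that bar, so the firm operates.
MC = 57 - 32q + 6q^2. Setting P = MC and taking the root on the rising branch gives q* = 5.
TR = 47·5 = 235. TC = 185 + 135 = 320. Profit = 235 − 320 = -$85.
Shutting down would mean losing the fixed cost of $185, so operating at a loss of $85 is better by $100.

Profit = -$85 at q = 5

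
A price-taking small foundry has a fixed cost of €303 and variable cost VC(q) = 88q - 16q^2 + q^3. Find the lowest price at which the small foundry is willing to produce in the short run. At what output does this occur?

€24 per unit, at q = 8

Short-run supply begins at min AVC. From VC = 88q - 16q^2 + q^3, AVC = 88 - 16q + q^2.
At the minimum of AVC, MC = AVC. MC = 88 - 32q + 3q^2; setting MC = AVC gives 2q^2 - 16q = 0, so q = 8. min AVC = 24.
So the shutdown price is €24.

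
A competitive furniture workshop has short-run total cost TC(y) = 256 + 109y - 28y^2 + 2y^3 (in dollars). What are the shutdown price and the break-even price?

Shutdown price = $11; break-even price = $45

Shutdown price = min AVC. AVC = 109 - 28y + 2y^2, with vertex at y = 7 and minimum $11.
ATC = 256/y + 109 - 28y + 2y^2. Setting dATC/dy = −256/y^2 − 28 + 4y = 0 gives y = 8 (since 4·8^3 − 28·8^2 = 256).
min ATC = 256/8 + 109 − 28·8 + 2·8^2 = $45. That is the break-even price.
For $11 ≤ P < $45 the firm produces at a loss; below $11 it shuts down.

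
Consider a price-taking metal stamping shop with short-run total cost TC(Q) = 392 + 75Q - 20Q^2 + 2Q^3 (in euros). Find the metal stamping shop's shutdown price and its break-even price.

Shutdown price = min AVC. AVC = 75 - 20Q + 2Q^2, with vertex at Q = 5 and minimum €25.
ATC = 392/Q + 75 - 20Q + 2Q^2. Setting dATC/dQ = −392/Q^2 − 20 + 4Q = 0 gives Q = 7 (since 4·7^3 − 20·7^2 = 392).
min ATC = 392/7 + 75 − 20·7 + 2·7^2 = €89. That is the break-even price.
Between these two prices the firm operates at a loss; above €89 it earns a profit.

Shutdown price = €25; break-even price = €89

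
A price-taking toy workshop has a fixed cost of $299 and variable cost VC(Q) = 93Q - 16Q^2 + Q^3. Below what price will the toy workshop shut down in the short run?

The shutdown price is the minimum of AVC. VC = 93Q - 16Q^2 + Q^3, so AVC = 93 - 16Q + Q^2.
At the minimum of AVC, MC = AVC. MC = 93 - 32Q + 3Q^2; setting MC = AVC gives 2Q^2 - 16Q = 0, so Q = 8. min AVC = 29.
The firm shuts down for any P below $29.

$29 per unit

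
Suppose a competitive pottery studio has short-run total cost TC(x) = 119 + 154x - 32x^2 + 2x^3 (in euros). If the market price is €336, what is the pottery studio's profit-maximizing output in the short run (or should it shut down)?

Strip out fixed cost: VC = 154x - 32x^2 + 2x^3. Then AVC = 154 - 32x + 2x^2 and MC = 154 - 64x + 6x^2.
AVC is minimized where dAVC/dx = -32 + 4x = 0, at x = 8; min AVC = 154 - 32·8 + 2·8^2 = €26.
P = €336 exceeds min AVC = €26, so the firm stays open.
P = MC gives -182 - 64x + 6x^2 = 0, with roots -7/3 and 13. Take the larger (rising MC): x* = 13.
Check: AVC at x = 13 is €76 ≤ P, so revenue covers variable cost.
Profit = P·x − TC = 336·13 − 1107 = €3261.

Produce at x = 13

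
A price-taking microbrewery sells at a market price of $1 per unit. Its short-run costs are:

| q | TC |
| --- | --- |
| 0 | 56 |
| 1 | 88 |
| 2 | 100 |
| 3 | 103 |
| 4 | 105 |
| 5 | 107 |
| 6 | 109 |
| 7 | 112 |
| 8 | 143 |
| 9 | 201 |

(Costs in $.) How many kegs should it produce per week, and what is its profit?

q = 0 (shut down); profit = -$56

Tabulate TR − TC: q=0: -56; q=1: -87; q=2: -98; q=3: -100; q=4: -101; q=5: -102; q=6: -103; q=7: -105; q=8: -135; q=9: -192.
Profit is highest at q = 0. Equivalently, the lowest AVC in the table is 56/7 ≈ $8 at q = 7, and P = $1 falls below it — price never covers variable cost, so the firm shuts down and loses only its fixed cost.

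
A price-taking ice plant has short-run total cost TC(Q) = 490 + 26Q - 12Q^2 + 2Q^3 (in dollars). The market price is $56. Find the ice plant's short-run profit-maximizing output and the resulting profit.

Profit = -$290 at Q = 5

AVC = 26 - 12Q + 2Q^2; min AVC = $8 at Q = 3. Since P = $56 ≥ min AVC, the firm produces.
With MC = 26 - 24Q + 6Q^2, P = MC on the upward-sloping part at Q* = 5.
TR = 56·5 = 280. TC = 490 + 80 = 570. Profit = 280 − 570 = -$290.
That loss of $290 beats the $490 the firm would lose by shutting down; producing recovers $200 of fixed cost.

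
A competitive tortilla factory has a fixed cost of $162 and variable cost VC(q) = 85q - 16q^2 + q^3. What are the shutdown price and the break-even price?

Shutdown price = $21; break-even price = $40

Shutdown price = min AVC. AVC = 85 - 16q + q^2, with vertex at q = 8 and minimum $21.
ATC = 162/q + 85 - 16q + q^2. Setting dATC/dq = −162/q^2 − 16 + 2q = 0 gives q = 9 (since 2·9^3 − 16·9^2 = 162).
min ATC = 162/9 + 85 − 16·9 + 9^2 = $40. That is the break-even price.
For $21 ≤ P < $40 the firm produces at a loss; below $21 it shuts down.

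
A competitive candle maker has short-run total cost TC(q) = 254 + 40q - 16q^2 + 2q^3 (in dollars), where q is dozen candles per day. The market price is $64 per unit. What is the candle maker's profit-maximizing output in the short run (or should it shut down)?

Produce at q = 6

From TC, MC = TC'(q) = 40 - 32q + 6q^2 and AVC = VC/q = 40 - 16q + 2q^2.
The AVC parabola has its vertex at q = 16/4 = 4, where AVC = 40 - 16·4 + 2·4^2 = $8.
P = $64 exceeds min AVC = $8, so the firm stays open.
Set P = MC: 64 = 40 - 32q + 6q^2 → -24 - 32q + 6q^2 = 0. The roots are q = -2/3 and q = 6; the profit-maximizing output is on the rising part of MC, so q* = 6.
Check: AVC at q = 6 is $16 ≤ P, so revenue covers variable cost.
Profit = P·q − TC = 64·6 − 350 = $34.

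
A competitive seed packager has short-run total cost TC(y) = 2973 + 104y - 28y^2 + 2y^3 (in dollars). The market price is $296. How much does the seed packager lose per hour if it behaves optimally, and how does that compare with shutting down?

AVC = 104 - 28y + 2y^2 has its minimum $6 at y = 7; price $296 clears that bar, so the firm operates.
With MC = 104 - 56y + 6y^2, P = MC on the upward-sloping part at y* = 12.
TR = 296·12 = 3552. TC = 2973 + 672 = 3645. Profit = 3552 − 3645 = -$93.
Shutting down would mean losing the fixed cost of $2973, so operating at a loss of $93 is better by $2880.

Profit = -$93 at y = 12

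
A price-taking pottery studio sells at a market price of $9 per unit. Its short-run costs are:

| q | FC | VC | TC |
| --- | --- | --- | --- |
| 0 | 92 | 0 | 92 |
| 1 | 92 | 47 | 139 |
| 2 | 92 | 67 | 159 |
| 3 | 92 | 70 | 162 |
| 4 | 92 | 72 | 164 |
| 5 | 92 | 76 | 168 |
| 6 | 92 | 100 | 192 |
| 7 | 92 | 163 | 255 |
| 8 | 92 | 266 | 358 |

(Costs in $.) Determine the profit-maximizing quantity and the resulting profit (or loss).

Compute π = P·q − TC at each output: q=0: -92; q=1: -130; q=2: -141; q=3: -135; q=4: -128; q=5: -123; q=6: -138; q=7: -192; q=8: -286.
Profit is highest at q = 0. Equivalently, the lowest AVC in the table is 76/5 ≈ $15.20 at q = 5, and P = $9 falls below it — price never covers variable cost, so the firm shuts down and loses only its fixed cost.

q = 0 (shut down); profit = -$92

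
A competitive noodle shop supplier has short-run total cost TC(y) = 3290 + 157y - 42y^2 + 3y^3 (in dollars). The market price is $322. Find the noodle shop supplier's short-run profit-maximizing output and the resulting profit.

AVC = 157 - 42y + 3y^2 has its minimum $10 at y = 7; price $322 clears that bar, so the firm operates.
With MC = 157 - 84y + 9y^2, P = MC on the upward-sloping part at y* = 11.
TR = 322·11 = 3542. TC = 3290 + 638 = 3928. Profit = 3542 − 3928 = -$386.
Shutting down would mean losing the fixed cost of $3290, so operating at a loss of $386 is better by $2904.

Profit = -$386 at y = 11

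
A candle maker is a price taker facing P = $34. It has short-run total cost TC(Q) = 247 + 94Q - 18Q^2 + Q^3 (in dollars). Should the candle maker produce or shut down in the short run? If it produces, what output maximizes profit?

Strip out fixed cost: VC = 94Q - 18Q^2 + Q^3. Then AVC = 94 - 18Q + Q^2 and MC = 94 - 36Q + 3Q^2.
AVC hits its minimum where MC = AVC, at Q = 9, giving min AVC = 94 - 18·9 + 9^2 = $13.
P = $34 exceeds min AVC = $13, so the firm stays open.
Solving P = MC: 60 - 36Q + 3Q^2 = 0 ⇒ Q = 2 or 10. On the upward-sloping branch, Q* = 10.
Check: AVC at Q = 10 is $14 ≤ P, so revenue covers variable cost.
Profit = P·Q − TC = 34·10 − 387 = -$47, a loss, but smaller than the $247 fixed cost the firm would lose by shutting down.

Produce at Q = 10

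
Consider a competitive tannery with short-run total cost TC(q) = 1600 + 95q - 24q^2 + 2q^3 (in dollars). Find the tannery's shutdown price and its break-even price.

Shutdown price = $23; break-even price = $215

AVC = 95 - 24q + 2q^2; minimized at q = 6, giving min AVC = $23. That is the shutdown price.
ATC = 1600/q + 95 - 24q + 2q^2. Setting dATC/dq = −1600/q^2 − 24 + 4q = 0 gives q = 10 (since 4·10^3 − 24·10^2 = 1600).
min ATC = 1600/10 + 95 − 24·10 + 2·10^2 = $215. That is the break-even price.
Between these two prices the firm operates at a loss; above $215 it earns a profit.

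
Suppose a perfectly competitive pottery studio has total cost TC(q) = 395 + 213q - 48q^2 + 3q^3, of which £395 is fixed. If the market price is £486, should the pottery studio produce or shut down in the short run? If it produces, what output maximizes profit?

Produce at q = 13

Variable cost is VC = 213q - 48q^2 + 3q^3, so AVC = VC/q = 213 - 48q + 3q^2 and MC = dTC/dq = 213 - 96q + 9q^2.
AVC hits its minimum where MC = AVC, at q = 8, giving min AVC = 213 - 48·8 + 3·8^2 = £21.
Since P = £486 ≥ min AVC = £21, price covers variable cost and the firm should produce.
Set P = MC: 486 = 213 - 96q + 9q^2 → -273 - 96q + 9q^2 = 0. The roots are q = -7/3 and q = 13; the profit-maximizing output is on the rising part of MC, so q* = 13.
Check: AVC at q = 13 is £96 ≤ P, so revenue covers variable cost.
Profit = P·q − TC = 486·13 − 1643 = £4675.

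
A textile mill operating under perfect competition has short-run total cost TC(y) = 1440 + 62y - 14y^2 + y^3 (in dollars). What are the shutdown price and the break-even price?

Shutdown price = $13; break-even price = $158

Shutdown price = min AVC. AVC = 62 - 14y + y^2, with vertex at y = 7 and minimum $13.
ATC = 1440/y + 62 - 14y + y^2. Setting dATC/dy = −1440/y^2 − 14 + 2y = 0 gives y = 12 (since 2·12^3 − 14·12^2 = 1440).
min ATC = 1440/12 + 62 − 14·12 + 12^2 = $158. That is the break-even price.
For $13 ≤ P < $158 the firm produces at a loss; below $13 it shuts down.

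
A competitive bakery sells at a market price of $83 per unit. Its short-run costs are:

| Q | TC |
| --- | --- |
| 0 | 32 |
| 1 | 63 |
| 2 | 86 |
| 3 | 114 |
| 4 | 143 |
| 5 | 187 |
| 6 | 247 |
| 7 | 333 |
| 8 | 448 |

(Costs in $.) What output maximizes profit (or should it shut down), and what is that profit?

Q = 6; profit = $251

Profit at each row (π = 83Q − TC): Q=0: -32; Q=1: 20; Q=2: 80; Q=3: 135; Q=4: 189; Q=5: 228; Q=6: 251; Q=7: 248; Q=8: 216.
Profit is maximized at Q = 6. AVC there is 215/6 = $35.83 ≤ P, so producing beats shutting down (which would give -$32).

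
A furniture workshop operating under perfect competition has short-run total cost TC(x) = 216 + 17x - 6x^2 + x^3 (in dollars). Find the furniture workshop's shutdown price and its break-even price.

Shutdown price = $8; break-even price = $53

Shutdown price = min AVC. AVC = 17 - 6x + x^2, with vertex at x = 3 and minimum $8.
ATC = 216/x + 17 - 6x + x^2. Setting dATC/dx = −216/x^2 − 6 + 2x = 0 gives x = 6 (since 2·6^3 − 6·6^2 = 216).
min ATC = 216/6 + 17 − 6·6 + 6^2 = $53. That is the break-even price.
For $8 ≤ P < $53 the firm produces at a loss; below $8 it shuts down.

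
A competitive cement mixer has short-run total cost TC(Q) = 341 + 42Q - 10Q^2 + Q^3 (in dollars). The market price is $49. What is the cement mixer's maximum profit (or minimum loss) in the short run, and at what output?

AVC = 42 - 10Q + Q^2 has its minimum $17 at Q = 5; price $49 clears that bar, so the firm operates.
With MC = 42 - 20Q + 3Q^2, P = MC on the upward-sloping part at Q* = 7.
TR = 49·7 = 343. TC = 341 + 147 = 488. Profit = 343 − 488 = -$145.
Shutting down would mean losing the fixed cost of $341, so operating at a loss of $145 is better by $196.

Profit = -$145 at Q = 7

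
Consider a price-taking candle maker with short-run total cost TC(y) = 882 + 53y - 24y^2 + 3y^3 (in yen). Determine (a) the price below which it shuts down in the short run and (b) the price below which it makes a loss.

AVC = 53 - 24y + 3y^2; minimized at y = 4, giving min AVC = ¥5. That is the shutdown price.
ATC = 882/y + 53 - 24y + 3y^2. Setting dATC/dy = −882/y^2 − 24 + 6y = 0 gives y = 7 (since 6·7^3 − 24·7^2 = 882).
min ATC = 882/7 + 53 − 24·7 + 3·7^2 = ¥158. That is the break-even price.
For ¥5 ≤ P < ¥158 the firm produces at a loss; below ¥5 it shuts down.

Shutdown price = ¥5; break-even price = ¥158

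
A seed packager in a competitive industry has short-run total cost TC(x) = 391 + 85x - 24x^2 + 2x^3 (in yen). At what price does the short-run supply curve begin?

¥13 per unit

The firm shuts down when price falls below the minimum of average variable cost. AVC = VC/x = 85 - 24x + 2x^2.
dAVC/dx = -24 + 4x = 0 gives x = 6. min AVC = 85 - 24·6 + 2·6^2 = 13.
For P < ¥13 the firm produces nothing.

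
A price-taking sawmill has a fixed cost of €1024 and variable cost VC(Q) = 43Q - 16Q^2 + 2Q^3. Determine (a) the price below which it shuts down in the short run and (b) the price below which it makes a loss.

Shutdown price = min AVC. AVC = 43 - 16Q + 2Q^2, with vertex at Q = 4 and minimum €11.
ATC = 1024/Q + 43 - 16Q + 2Q^2. Setting dATC/dQ = −1024/Q^2 − 16 + 4Q = 0 gives Q = 8 (since 4·8^3 − 16·8^2 = 1024).
min ATC = 1024/8 + 43 − 16·8 + 2·8^2 = €171. That is the break-even price.
Between these two prices the firm operates at a loss; above €171 it earns a profit.

Shutdown price = €11; break-even price = €171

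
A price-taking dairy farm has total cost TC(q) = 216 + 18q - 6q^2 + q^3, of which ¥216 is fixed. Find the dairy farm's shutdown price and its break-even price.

AVC = 18 - 6q + q^2; minimized at q = 3, giving min AVC = ¥9. That is the shutdown price.
ATC = 216/q + 18 - 6q + q^2. Setting dATC/dq = −216/q^2 − 6 + 2q = 0 gives q = 6 (since 2·6^3 − 6·6^2 = 216).
min ATC = 216/6 + 18 − 6·6 + 6^2 = ¥54. That is the break-even price.
Between these two prices the firm operates at a loss; above ¥54 it earns a profit.

Shutdown price = ¥9; break-even price = ¥54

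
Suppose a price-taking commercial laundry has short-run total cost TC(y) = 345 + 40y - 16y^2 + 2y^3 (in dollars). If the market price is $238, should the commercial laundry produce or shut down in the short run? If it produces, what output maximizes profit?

Produce at y = 9

Variable cost is VC = 40y - 16y^2 + 2y^3, so AVC = VC/y = 40 - 16y + 2y^2 and MC = dTC/dy = 40 - 32y + 6y^2.
AVC hits its minimum where MC = AVC, at y = 4, giving min AVC = 40 - 16·4 + 2·4^2 = $8.
Because $238 ≥ $8, revenue can cover variable cost; the firm operates.
P = MC gives -198 - 32y + 6y^2 = 0, with roots -11/3 and 9. Take the larger (rising MC): y* = 9.
Check: AVC at y = 9 is $58 ≤ P, so revenue covers variable cost.
Profit = P·y − TC = 238·9 − 867 = $1275.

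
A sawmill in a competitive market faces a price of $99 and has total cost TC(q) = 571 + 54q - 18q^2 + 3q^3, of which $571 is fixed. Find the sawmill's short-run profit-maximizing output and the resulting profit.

AVC = 54 - 18q + 3q^2 has its minimum $27 at q = 3; price $99 clears that bar, so the firm operates.
MC = 54 - 36q + 9q^2. Setting P = MC and taking the root on the rising branch gives q* = 5.
TR = 99·5 = 495. TC = 571 + 195 = 766. Profit = 495 − 766 = -$271.
Shutting down would mean losing the fixed cost of $571, so operating at a loss of $271 is better by $300.

Profit = -$271 at q = 5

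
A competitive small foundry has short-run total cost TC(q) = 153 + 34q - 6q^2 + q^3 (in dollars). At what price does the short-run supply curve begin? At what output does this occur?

The firm shuts down when price falls below the minimum of average variable cost. AVC = VC/q = 34 - 6q + q^2.
dAVC/dq = -6 + 2q = 0 gives q = 3. min AVC = 34 - 6·3 + 3^2 = 25.
For P < $25 the firm produces nothing.

$25 per unit, at q = 3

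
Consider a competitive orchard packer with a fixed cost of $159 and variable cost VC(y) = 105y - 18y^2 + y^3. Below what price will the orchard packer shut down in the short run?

$24 per unit

The shutdown price is the minimum of AVC. VC = 105y - 18y^2 + y^3, so AVC = 105 - 18y + y^2.
dAVC/dy = -18 + 2y = 0 gives y = 9. min AVC = 105 - 18·9 + 9^2 = 24.
For P < $24 the firm produces nothing.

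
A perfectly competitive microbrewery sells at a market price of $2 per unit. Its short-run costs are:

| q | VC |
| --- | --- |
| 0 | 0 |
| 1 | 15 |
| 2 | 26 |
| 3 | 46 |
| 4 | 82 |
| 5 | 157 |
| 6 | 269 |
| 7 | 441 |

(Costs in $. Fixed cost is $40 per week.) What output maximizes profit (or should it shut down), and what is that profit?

q = 0 (shut down); profit = -$40

Compute π = P·q − TC at each output: q=0: -40; q=1: -53; q=2: -62; q=3: -80; q=4: -114; q=5: -187; q=6: -297; q=7: -467.
Profit is highest at q = 0. Equivalently, the lowest AVC in the table is 26/2 ≈ $13 at q = 2, and P = $2 falls below it — price never covers variable cost, so the firm shuts down and loses only its fixed cost.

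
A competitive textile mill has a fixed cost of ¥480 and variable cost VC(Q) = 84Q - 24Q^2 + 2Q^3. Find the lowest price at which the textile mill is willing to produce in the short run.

¥12 per unit

The shutdown price is the minimum of AVC. VC = 84Q - 24Q^2 + 2Q^3, so AVC = 84 - 24Q + 2Q^2.
At the minimum of AVC, MC = AVC. MC = 84 - 48Q + 6Q^2; setting MC = AVC gives 4Q^2 - 24Q = 0, so Q = 6. min AVC = 12.
For P < ¥12 the firm produces nothing.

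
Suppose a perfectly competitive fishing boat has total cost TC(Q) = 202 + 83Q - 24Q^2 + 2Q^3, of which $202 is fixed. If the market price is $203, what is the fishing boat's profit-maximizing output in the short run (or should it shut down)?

Produce at Q = 10

Strip out fixed cost: VC = 83Q - 24Q^2 + 2Q^3. Then AVC = 83 - 24Q + 2Q^2 and MC = 83 - 48Q + 6Q^2.
The AVC parabola has its vertex at Q = 24/4 = 6, where AVC = 83 - 24·6 + 2·6^2 = $11.
P = $203 exceeds min AVC = $11, so the firm stays open.
P = MC gives -120 - 48Q + 6Q^2 = 0, with roots -2 and 10. Take the larger (rising MC): Q* = 10.
Check: AVC at Q = 10 is $43 ≤ P, so revenue covers variable cost.
Profit = P·Q − TC = 203·10 − 632 = $1398.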